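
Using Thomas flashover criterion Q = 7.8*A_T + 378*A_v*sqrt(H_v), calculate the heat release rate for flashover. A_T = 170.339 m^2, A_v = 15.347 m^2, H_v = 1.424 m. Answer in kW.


7.8*A_T = 1328.6
sqrt(H_v) = 1.1933
378*A_v*sqrt(H_v) = 6922.6
Q = 1328.6 + 6922.6 = 8251.3 kW

8251.3 kW


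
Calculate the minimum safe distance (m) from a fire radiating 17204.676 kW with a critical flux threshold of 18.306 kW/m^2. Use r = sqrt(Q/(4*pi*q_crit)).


4*pi*q_crit = 230.04
Q/(4*pi*q_crit) = 74.790
r = sqrt(74.790) = 8.6481 m

8.6481 m


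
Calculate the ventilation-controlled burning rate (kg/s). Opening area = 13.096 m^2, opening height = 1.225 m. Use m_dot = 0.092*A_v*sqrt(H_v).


sqrt(H_v) = 1.1068
m_dot = 0.092 * 13.096 * 1.1068 = 1.3335 kg/s

1.3335 kg/s


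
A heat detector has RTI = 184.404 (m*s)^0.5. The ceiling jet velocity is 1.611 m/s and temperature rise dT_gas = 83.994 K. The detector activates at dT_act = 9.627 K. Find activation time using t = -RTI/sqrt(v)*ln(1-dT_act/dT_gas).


dT_act/dT_gas = 0.11462
ln(1 - 0.11462) = -0.12173
t = -184.404 / sqrt(1.611) * -0.12173 = 17.686 s

17.686 s


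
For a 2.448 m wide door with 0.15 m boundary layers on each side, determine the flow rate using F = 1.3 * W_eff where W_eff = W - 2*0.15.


W_eff = 2.448 - 0.30 = 2.148 m
F = 1.3 * 2.148 = 2.7924 persons/s

2.7924 persons/s


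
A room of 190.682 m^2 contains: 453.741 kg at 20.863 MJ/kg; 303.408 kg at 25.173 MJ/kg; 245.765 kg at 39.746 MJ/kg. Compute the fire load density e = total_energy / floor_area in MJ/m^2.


Total energy = 453.741*20.863 + 303.408*25.173 + 245.765*39.746
= 9466.398 + 7637.690 + 9768.176
= 26872.26 MJ
e = 26872.26 / 190.682 = 140.93 MJ/m^2

140.93 MJ/m^2


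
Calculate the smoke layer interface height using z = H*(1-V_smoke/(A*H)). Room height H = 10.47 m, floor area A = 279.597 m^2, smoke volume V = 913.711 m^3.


V/(A*H) = 0.31213
1 - 0.31213 = 0.68787
z = 10.47 * 0.68787 = 7.2020 m

7.2020 m


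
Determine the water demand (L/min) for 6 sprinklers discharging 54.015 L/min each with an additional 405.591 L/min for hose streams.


Sprinkler demand = 6 * 54.015 = 324.09 L/min
Total = 324.09 + 405.591 = 729.681 L/min

729.681 L/min


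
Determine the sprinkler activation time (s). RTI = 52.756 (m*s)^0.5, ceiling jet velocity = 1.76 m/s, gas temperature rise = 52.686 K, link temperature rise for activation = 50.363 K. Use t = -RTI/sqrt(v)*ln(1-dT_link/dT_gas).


dT_link/dT_gas = 0.95591
ln(1 - 0.95591) = -3.1215
t = -52.756 / sqrt(1.76) * -3.1215 = 124.13 s

124.13 s


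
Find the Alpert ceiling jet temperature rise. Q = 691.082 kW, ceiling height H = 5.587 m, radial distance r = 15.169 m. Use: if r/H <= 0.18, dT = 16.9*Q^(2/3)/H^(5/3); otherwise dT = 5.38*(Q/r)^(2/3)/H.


r/H = 15.169 / 5.587 = 2.7151
r/H > 0.18, so dT = 5.38*(Q/r)^(2/3)/H
Q/r = 45.559
(Q/r)^(2/3) = 12.756
dT = 5.38 * 12.756 / 5.587 = 12.283 K

12.283 K


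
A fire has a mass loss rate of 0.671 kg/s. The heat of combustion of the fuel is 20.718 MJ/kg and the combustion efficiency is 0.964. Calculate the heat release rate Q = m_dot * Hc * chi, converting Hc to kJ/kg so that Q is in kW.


Hc = 20.718 MJ/kg = 20.718 * 1000 kJ/kg = 20718 kJ/kg
Q = 0.671 kg/s * 20718 kJ/kg * 0.964 = 13401 kW

13401 kW


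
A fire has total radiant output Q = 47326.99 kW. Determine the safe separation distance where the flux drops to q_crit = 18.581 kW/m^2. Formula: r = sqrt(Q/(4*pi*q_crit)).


4*pi*q_crit = 233.50
Q/(4*pi*q_crit) = 202.69
r = sqrt(202.69) = 14.237 m

14.237 m


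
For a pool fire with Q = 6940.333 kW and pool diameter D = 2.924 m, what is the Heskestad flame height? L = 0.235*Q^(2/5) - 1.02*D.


Q^(2/5) = 34.399
0.235 * Q^(2/5) = 8.0839
1.02 * D = 2.9825
L = 5.1014 m

5.1014 m


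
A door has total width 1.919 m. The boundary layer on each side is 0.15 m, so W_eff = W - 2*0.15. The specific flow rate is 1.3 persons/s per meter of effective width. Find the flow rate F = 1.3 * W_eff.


W_eff = 1.919 - 0.30 = 1.619 m
F = 1.3 * 1.619 = 2.1047 persons/s

2.1047 persons/s


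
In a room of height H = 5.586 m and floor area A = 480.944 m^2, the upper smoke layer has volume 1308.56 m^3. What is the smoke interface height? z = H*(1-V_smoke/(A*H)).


V/(A*H) = 0.48708
1 - 0.48708 = 0.51292
z = 5.586 * 0.51292 = 2.8652 m

2.8652 m


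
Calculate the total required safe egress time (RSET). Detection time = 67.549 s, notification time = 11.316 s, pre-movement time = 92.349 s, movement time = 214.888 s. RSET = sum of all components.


Total = 67.549 + 11.316 + 92.349 + 214.888 = 386.102 s

386.102 s


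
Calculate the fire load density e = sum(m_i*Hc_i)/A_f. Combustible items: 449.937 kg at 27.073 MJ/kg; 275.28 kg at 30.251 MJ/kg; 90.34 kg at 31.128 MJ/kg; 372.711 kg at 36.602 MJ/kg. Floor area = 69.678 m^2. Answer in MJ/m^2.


Total energy = 449.937*27.073 + 275.28*30.251 + 90.34*31.128 + 372.711*36.602
= 12181.14 + 8327.495 + 2812.104 + 13641.97
= 36962.71 MJ
e = 36962.71 / 69.678 = 530.48 MJ/m^2

530.48 MJ/m^2


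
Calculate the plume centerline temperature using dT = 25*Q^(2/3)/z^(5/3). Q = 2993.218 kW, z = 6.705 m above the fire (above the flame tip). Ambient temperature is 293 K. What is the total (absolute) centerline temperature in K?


Q^(2/3) = 207.69
z^(5/3) = 23.841
dT = 25 * 207.69 / 23.841 = 217.79 K
T = 293 + 217.79 = 510.79 K

510.79 K


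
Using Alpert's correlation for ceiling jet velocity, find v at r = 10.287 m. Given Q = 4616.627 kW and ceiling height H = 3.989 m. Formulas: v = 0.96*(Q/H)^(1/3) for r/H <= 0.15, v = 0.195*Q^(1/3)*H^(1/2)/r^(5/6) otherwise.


r/H = 10.287 / 3.989 = 2.5788
r/H > 0.15, so v = 0.195*Q^(1/3)*H^(1/2)/r^(5/6)
Q^(1/3) = 16.651
H^(1/2) = 1.9972
r^(5/6) = 6.9755
v = 0.195 * 16.651 * 1.9972 / 6.9755 = 0.92968 m/s

0.92968 m/s


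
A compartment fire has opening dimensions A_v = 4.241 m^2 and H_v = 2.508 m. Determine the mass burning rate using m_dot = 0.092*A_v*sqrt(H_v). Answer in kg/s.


sqrt(H_v) = 1.5837
m_dot = 0.092 * 4.241 * 1.5837 = 0.61790 kg/s

0.61790 kg/s


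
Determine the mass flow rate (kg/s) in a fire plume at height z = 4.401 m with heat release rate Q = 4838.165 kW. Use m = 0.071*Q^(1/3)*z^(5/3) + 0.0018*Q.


Q^(1/3) = 16.913
z^(5/3) = 11.819
First term = 0.071 * 16.913 * 11.819 = 14.193
Second term = 0.0018 * 4838.165 = 8.7087
m = 22.902 kg/s

22.902 kg/s


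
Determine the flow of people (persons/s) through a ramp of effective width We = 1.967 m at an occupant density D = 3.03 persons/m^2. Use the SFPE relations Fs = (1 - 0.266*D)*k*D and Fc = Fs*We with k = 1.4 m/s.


1 - 0.266*D = 1 - 0.266*3.03 = 0.19402
Fs = 0.19402 * 1.4 * 3.03 = 0.82303 persons/(s*m)
Fc = 0.82303 * 1.967 = 1.6189 persons/s

1.6189 persons/s


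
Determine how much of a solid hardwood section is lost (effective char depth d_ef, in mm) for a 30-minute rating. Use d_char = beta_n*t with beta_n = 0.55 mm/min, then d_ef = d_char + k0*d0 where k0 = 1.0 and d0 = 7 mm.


d_char = 0.55 * 30 = 16.5 mm
d_ef = 16.5 + 1.0*7 = 23.5 mm

23.5 mm


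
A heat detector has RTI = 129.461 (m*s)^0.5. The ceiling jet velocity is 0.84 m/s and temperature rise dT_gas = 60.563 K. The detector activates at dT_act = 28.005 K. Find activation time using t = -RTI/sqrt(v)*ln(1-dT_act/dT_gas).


dT_act/dT_gas = 0.46241
ln(1 - 0.46241) = -0.62066
t = -129.461 / sqrt(0.84) * -0.62066 = 87.671 s

87.671 s


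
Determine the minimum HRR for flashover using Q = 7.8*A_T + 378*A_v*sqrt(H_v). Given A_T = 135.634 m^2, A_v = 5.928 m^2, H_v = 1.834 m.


7.8*A_T = 1057.9
sqrt(H_v) = 1.3543
378*A_v*sqrt(H_v) = 3034.6
Q = 1057.9 + 3034.6 = 4092.5 kW

4092.5 kW


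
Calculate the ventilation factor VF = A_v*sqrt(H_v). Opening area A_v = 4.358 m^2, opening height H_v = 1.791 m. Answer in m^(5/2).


sqrt(H_v) = 1.3383
VF = 4.358 * 1.3383 = 5.8322 m^(5/2)

5.8322 m^(5/2)


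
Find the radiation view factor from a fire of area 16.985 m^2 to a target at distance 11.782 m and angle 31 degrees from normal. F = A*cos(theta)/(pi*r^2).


cos(31 deg) = 0.85717
pi*r^2 = 436.10
F = 16.985 * 0.85717 / 436.10 = 0.033384

0.033384


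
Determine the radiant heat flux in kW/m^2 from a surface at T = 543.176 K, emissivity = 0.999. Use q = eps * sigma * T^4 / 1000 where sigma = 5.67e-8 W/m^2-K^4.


T^4 = 8.7049e+10
q = 0.999 * 5.67e-8 * 8.7049e+10 / 1000 = 4.9307 kW/m^2

4.9307 kW/m^2


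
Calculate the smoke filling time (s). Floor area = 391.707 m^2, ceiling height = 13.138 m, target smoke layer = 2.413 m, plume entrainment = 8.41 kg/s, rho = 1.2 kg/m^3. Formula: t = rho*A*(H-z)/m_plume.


H - z = 10.725 m
t = 1.2 * 391.707 * 10.725 / 8.41 = 599.44 s

599.44 s


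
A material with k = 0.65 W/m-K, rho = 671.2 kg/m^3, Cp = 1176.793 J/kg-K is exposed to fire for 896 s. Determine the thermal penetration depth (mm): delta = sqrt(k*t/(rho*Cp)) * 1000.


alpha = 0.65 / (671.2 * 1176.793) = 8.2293e-07 m^2/s
alpha * t = 0.00073734
delta = sqrt(0.00073734) * 1000 = 27.154 mm

27.154 mm


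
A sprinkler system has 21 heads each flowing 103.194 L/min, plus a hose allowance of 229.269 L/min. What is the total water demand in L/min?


Sprinkler demand = 21 * 103.194 = 2167.074 L/min
Total = 2167.074 + 229.269 = 2396.343 L/min

2396.343 L/min


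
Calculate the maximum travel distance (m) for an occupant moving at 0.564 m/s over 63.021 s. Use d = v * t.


d = 0.564 * 63.021 = 35.544 m

35.544 m


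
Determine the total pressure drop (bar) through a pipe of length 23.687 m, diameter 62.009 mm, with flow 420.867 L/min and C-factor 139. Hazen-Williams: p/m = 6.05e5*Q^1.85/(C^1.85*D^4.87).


Q^1.85 = 71560
C^1.85 = 9216.7
D^4.87 = 5.3611e+08
p/m = 0.0087618 bar/m
p_total = 0.0087618 * 23.687 = 0.20754 bar

0.20754 bar


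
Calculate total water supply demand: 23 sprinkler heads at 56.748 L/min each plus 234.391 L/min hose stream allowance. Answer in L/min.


Sprinkler demand = 23 * 56.748 = 1305.204 L/min
Total = 1305.204 + 234.391 = 1539.595 L/min

1539.595 L/min


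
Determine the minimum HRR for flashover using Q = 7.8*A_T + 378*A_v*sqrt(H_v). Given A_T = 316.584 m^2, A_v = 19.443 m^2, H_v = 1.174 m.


7.8*A_T = 2469.4
sqrt(H_v) = 1.0835
378*A_v*sqrt(H_v) = 7963.2
Q = 2469.4 + 7963.2 = 10433 kW

10433 kW


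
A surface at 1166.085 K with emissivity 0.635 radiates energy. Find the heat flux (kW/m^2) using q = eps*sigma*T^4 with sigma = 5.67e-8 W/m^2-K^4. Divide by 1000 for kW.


T^4 = 1.8489e+12
q = 0.635 * 5.67e-8 * 1.8489e+12 / 1000 = 66.570 kW/m^2

66.570 kW/m^2


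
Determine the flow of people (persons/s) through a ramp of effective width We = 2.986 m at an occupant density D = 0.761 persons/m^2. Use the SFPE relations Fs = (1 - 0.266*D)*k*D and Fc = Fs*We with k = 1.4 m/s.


1 - 0.266*D = 1 - 0.266*0.761 = 0.79757
Fs = 0.79757 * 1.4 * 0.761 = 0.84974 persons/(s*m)
Fc = 0.84974 * 2.986 = 2.5373 persons/s

2.5373 persons/s


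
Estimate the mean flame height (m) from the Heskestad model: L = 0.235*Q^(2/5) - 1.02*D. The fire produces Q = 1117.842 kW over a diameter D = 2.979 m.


Q^(2/5) = 16.571
0.235 * Q^(2/5) = 3.8942
1.02 * D = 3.0386
L = 0.85564 m

0.85564 m


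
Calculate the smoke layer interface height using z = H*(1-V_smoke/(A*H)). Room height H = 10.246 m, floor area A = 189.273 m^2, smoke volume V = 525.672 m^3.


V/(A*H) = 0.27106
1 - 0.27106 = 0.72894
z = 10.246 * 0.72894 = 7.4687 m

7.4687 m


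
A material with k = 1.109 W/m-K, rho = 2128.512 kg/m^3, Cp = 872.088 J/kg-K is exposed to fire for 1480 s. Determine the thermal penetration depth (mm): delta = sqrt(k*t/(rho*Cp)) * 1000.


alpha = 1.109 / (2128.512 * 872.088) = 5.9744e-07 m^2/s
alpha * t = 0.00088421
delta = sqrt(0.00088421) * 1000 = 29.736 mm

29.736 mm


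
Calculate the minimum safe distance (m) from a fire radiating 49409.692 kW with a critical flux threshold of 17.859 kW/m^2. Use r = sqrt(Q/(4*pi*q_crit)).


4*pi*q_crit = 224.42
Q/(4*pi*q_crit) = 220.16
r = sqrt(220.16) = 14.838 m

14.838 m


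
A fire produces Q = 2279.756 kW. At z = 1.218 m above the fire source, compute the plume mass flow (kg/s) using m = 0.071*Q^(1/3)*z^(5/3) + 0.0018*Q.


Q^(1/3) = 13.161
z^(5/3) = 1.3891
First term = 0.071 * 13.161 * 1.3891 = 1.2981
Second term = 0.0018 * 2279.756 = 4.1036
m = 5.4016 kg/s

5.4016 kg/s


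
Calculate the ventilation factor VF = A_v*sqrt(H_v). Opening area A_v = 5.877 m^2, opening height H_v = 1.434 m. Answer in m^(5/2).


sqrt(H_v) = 1.1975
VF = 5.877 * 1.1975 = 7.0377 m^(5/2)

7.0377 m^(5/2)


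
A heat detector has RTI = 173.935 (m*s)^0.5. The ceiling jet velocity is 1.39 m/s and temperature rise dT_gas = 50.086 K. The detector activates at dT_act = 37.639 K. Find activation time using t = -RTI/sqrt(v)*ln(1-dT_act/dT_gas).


dT_act/dT_gas = 0.75149
ln(1 - 0.75149) = -1.3923
t = -173.935 / sqrt(1.39) * -1.3923 = 205.40 s

205.40 s


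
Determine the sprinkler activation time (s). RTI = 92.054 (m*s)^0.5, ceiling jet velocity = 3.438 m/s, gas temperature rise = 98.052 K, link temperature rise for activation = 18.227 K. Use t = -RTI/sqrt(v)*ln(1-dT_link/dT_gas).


dT_link/dT_gas = 0.18589
ln(1 - 0.18589) = -0.20566
t = -92.054 / sqrt(3.438) * -0.20566 = 10.210 s

10.210 s


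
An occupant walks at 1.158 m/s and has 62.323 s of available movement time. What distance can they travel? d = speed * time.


d = 1.158 * 62.323 = 72.170 m

72.170 m


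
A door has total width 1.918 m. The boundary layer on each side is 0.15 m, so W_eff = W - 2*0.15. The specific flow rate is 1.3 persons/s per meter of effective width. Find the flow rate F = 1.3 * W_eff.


W_eff = 1.918 - 0.30 = 1.618 m
F = 1.3 * 1.618 = 2.1034 persons/s

2.1034 persons/s


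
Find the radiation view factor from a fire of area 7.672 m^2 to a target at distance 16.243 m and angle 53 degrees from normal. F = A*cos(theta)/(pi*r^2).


cos(53 deg) = 0.60182
pi*r^2 = 828.86
F = 7.672 * 0.60182 / 828.86 = 0.0055704

0.0055704


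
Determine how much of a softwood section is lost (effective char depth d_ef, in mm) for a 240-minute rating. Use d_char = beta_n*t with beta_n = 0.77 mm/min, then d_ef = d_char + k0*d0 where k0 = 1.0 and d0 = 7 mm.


d_char = 0.77 * 240 = 184.8 mm
d_ef = 184.8 + 1.0*7 = 191.8 mm

191.8 mm


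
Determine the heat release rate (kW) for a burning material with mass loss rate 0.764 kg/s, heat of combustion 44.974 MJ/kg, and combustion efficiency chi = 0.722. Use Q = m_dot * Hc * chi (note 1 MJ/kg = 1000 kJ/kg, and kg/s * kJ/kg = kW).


Hc = 44.974 MJ/kg = 44.974 * 1000 kJ/kg = 44974 kJ/kg
Q = 0.764 kg/s * 44974 kJ/kg * 0.722 = 24808 kW

24808 kW


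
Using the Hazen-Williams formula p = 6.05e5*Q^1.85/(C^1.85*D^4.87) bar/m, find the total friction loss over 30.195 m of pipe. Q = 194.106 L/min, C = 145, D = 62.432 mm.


Q^1.85 = 17095
C^1.85 = 9966.2
D^4.87 = 5.5416e+08
p/m = 0.0018727 bar/m
p_total = 0.0018727 * 30.195 = 0.056546 bar

0.056546 bar


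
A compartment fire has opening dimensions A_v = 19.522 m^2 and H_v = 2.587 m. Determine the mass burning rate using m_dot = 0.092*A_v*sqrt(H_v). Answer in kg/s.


sqrt(H_v) = 1.6084
m_dot = 0.092 * 19.522 * 1.6084 = 2.8888 kg/s

2.8888 kg/s


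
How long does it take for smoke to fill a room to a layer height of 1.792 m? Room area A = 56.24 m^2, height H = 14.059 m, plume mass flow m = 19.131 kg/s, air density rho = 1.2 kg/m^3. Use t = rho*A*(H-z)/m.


H - z = 12.267 m
t = 1.2 * 56.24 * 12.267 / 19.131 = 43.274 s

43.274 s


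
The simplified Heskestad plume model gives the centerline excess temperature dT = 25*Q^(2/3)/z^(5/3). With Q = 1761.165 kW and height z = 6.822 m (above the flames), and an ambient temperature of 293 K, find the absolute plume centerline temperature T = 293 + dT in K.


Q^(2/3) = 145.84
z^(5/3) = 24.539
dT = 25 * 145.84 / 24.539 = 148.58 K
T = 293 + 148.58 = 441.58 K

441.58 K


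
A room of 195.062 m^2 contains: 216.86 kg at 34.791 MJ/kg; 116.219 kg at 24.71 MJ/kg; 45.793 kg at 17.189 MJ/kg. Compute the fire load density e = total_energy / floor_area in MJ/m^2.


Total energy = 216.86*34.791 + 116.219*24.71 + 45.793*17.189
= 7544.776 + 2871.771 + 787.1359
= 11203.68 MJ
e = 11203.68 / 195.062 = 57.437 MJ/m^2

57.437 MJ/m^2


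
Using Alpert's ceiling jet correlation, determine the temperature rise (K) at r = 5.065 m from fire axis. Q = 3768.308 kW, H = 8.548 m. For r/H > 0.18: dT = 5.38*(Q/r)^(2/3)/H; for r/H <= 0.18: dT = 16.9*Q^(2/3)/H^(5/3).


r/H = 5.065 / 8.548 = 0.59254
r/H > 0.18, so dT = 5.38*(Q/r)^(2/3)/H
Q/r = 743.99
(Q/r)^(2/3) = 82.107
dT = 5.38 * 82.107 / 8.548 = 51.677 K

51.677 K


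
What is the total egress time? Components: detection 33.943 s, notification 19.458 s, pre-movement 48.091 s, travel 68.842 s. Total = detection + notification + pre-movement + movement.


Total = 33.943 + 19.458 + 48.091 + 68.842 = 170.334 s

170.334 s


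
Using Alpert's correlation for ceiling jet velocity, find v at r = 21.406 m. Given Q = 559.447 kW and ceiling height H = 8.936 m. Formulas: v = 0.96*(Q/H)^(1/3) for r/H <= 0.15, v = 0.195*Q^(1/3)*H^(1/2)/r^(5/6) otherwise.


r/H = 21.406 / 8.936 = 2.3955
r/H > 0.15, so v = 0.195*Q^(1/3)*H^(1/2)/r^(5/6)
Q^(1/3) = 8.2399
H^(1/2) = 2.9893
r^(5/6) = 12.846
v = 0.195 * 8.2399 * 2.9893 / 12.846 = 0.37389 m/s

0.37389 m/s


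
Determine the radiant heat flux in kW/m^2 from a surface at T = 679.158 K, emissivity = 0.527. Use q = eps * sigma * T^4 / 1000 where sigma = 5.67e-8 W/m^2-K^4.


T^4 = 2.1276e+11
q = 0.527 * 5.67e-8 * 2.1276e+11 / 1000 = 6.3574 kW/m^2

6.3574 kW/m^2


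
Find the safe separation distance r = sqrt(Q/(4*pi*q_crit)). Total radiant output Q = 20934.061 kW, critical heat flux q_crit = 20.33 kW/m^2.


4*pi*q_crit = 255.47
Q/(4*pi*q_crit) = 81.942
r = sqrt(81.942) = 9.0522 m

9.0522 m


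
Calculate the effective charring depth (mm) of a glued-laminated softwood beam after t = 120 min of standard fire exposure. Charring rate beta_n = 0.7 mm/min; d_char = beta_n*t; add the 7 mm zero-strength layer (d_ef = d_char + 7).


d_char = 0.7 * 120 = 84 mm
d_ef = 84 + 1.0*7 = 91 mm

91 mm


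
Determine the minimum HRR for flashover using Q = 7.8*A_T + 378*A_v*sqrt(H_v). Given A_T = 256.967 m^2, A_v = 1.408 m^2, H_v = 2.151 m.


7.8*A_T = 2004.3
sqrt(H_v) = 1.4666
378*A_v*sqrt(H_v) = 780.58
Q = 2004.3 + 780.58 = 2784.9 kW

2784.9 kW


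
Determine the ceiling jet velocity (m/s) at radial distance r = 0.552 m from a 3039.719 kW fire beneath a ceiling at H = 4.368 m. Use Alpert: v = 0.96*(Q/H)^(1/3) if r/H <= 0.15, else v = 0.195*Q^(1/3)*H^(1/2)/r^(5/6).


r/H = 0.552 / 4.368 = 0.12637
r/H <= 0.15, so v = 0.96*(Q/H)^(1/3)
Q/H = 695.91
(Q/H)^(1/3) = 8.8617
v = 0.96 * 8.8617 = 8.5072 m/s

8.5072 m/s


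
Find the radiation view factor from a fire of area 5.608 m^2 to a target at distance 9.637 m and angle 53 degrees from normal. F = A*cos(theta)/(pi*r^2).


cos(53 deg) = 0.60182
pi*r^2 = 291.77
F = 5.608 * 0.60182 / 291.77 = 0.011567

0.011567


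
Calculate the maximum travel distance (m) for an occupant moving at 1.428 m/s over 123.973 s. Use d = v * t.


d = 1.428 * 123.973 = 177.03 m

177.03 m


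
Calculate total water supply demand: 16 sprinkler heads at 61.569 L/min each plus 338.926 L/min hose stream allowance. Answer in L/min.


Sprinkler demand = 16 * 61.569 = 985.104 L/min
Total = 985.104 + 338.926 = 1324.03 L/min

1324.03 L/min


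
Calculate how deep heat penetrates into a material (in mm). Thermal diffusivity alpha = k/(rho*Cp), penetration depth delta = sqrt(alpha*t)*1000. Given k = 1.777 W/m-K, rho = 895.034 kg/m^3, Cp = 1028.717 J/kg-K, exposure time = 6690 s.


alpha = 1.777 / (895.034 * 1028.717) = 1.9300e-06 m^2/s
alpha * t = 0.012912
delta = sqrt(0.012912) * 1000 = 113.63 mm

113.63 mm


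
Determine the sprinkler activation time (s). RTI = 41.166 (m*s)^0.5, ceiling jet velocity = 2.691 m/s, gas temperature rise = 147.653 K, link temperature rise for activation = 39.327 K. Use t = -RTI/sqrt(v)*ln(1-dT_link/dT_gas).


dT_link/dT_gas = 0.26635
ln(1 - 0.26635) = -0.30972
t = -41.166 / sqrt(2.691) * -0.30972 = 7.7723 s

7.7723 s


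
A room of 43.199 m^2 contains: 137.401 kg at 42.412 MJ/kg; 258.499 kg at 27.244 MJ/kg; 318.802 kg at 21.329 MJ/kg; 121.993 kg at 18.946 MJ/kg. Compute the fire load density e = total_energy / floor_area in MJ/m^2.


Total energy = 137.401*42.412 + 258.499*27.244 + 318.802*21.329 + 121.993*18.946
= 5827.451 + 7042.547 + 6799.728 + 2311.279
= 21981.01 MJ
e = 21981.01 / 43.199 = 508.83 MJ/m^2

508.83 MJ/m^2


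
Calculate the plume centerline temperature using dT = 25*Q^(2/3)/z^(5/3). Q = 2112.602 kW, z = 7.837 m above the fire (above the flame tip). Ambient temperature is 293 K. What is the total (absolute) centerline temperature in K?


Q^(2/3) = 164.64
z^(5/3) = 30.921
dT = 25 * 164.64 / 30.921 = 133.12 K
T = 293 + 133.12 = 426.12 K

426.12 K


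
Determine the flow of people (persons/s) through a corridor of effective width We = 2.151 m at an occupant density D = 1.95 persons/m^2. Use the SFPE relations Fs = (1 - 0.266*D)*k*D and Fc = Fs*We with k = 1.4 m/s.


1 - 0.266*D = 1 - 0.266*1.95 = 0.48130
Fs = 0.48130 * 1.4 * 1.95 = 1.3139 persons/(s*m)
Fc = 1.3139 * 2.151 = 2.8263 persons/s

2.8263 persons/s


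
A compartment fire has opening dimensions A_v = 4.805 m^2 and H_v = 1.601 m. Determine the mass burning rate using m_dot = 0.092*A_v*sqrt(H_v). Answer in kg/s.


sqrt(H_v) = 1.2653
m_dot = 0.092 * 4.805 * 1.2653 = 0.55934 kg/s

0.55934 kg/s


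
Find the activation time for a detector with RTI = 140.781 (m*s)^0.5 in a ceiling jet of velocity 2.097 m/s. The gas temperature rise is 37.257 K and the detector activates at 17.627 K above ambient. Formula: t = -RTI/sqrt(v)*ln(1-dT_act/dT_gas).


dT_act/dT_gas = 0.47312
ln(1 - 0.47312) = -0.64078
t = -140.781 / sqrt(2.097) * -0.64078 = 62.295 s

62.295 s


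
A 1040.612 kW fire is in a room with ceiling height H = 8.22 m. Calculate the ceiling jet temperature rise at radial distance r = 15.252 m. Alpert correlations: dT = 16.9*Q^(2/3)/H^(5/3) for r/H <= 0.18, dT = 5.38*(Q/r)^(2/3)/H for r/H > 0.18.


r/H = 15.252 / 8.22 = 1.8555
r/H > 0.18, so dT = 5.38*(Q/r)^(2/3)/H
Q/r = 68.228
(Q/r)^(2/3) = 16.697
dT = 5.38 * 16.697 / 8.22 = 10.928 K

10.928 K


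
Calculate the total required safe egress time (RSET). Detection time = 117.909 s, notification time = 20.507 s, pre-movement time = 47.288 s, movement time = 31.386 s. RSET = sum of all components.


Total = 117.909 + 20.507 + 47.288 + 31.386 = 217.09 s

217.09 s


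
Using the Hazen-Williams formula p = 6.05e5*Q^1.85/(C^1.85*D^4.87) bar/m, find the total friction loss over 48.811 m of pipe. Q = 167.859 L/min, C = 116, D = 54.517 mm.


Q^1.85 = 13066
C^1.85 = 6595.5
D^4.87 = 2.8636e+08
p/m = 0.0041855 bar/m
p_total = 0.0041855 * 48.811 = 0.20430 bar

0.20430 bar


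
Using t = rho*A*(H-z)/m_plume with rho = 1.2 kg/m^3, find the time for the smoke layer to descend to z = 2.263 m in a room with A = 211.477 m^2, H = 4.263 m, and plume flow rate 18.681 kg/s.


H - z = 2 m
t = 1.2 * 211.477 * 2 / 18.681 = 27.169 s

27.169 s


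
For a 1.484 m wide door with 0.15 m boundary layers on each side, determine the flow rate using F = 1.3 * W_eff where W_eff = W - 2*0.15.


W_eff = 1.484 - 0.30 = 1.184 m
F = 1.3 * 1.184 = 1.5392 persons/s

1.5392 persons/s


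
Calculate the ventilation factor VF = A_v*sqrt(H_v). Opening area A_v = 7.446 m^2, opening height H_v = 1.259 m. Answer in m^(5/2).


sqrt(H_v) = 1.1221
VF = 7.446 * 1.1221 = 8.3548 m^(5/2)

8.3548 m^(5/2)


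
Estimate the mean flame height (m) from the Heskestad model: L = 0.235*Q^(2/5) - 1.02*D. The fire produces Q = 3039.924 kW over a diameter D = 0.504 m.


Q^(2/5) = 24.726
0.235 * Q^(2/5) = 5.8105
1.02 * D = 0.51408
L = 5.2964 m

5.2964 m


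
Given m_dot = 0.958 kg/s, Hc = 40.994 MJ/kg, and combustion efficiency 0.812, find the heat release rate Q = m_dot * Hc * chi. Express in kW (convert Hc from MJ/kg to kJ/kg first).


Hc = 40.994 MJ/kg = 40.994 * 1000 kJ/kg = 40994 kJ/kg
Q = 0.958 kg/s * 40994 kJ/kg * 0.812 = 31889 kW

31889 kW


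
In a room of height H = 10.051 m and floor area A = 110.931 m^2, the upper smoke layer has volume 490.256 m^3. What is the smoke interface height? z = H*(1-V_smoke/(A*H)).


V/(A*H) = 0.43970
1 - 0.43970 = 0.56030
z = 10.051 * 0.56030 = 5.6315 m

5.6315 m


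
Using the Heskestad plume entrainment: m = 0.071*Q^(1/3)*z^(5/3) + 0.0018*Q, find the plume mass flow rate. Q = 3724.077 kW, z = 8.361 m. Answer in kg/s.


Q^(1/3) = 15.500
z^(5/3) = 34.443
First term = 0.071 * 15.500 * 34.443 = 37.905
Second term = 0.0018 * 3724.077 = 6.7033
m = 44.608 kg/s

44.608 kg/s


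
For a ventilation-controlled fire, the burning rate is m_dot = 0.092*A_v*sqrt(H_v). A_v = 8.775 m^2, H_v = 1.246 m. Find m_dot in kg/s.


sqrt(H_v) = 1.1162
m_dot = 0.092 * 8.775 * 1.1162 = 0.90114 kg/s

0.90114 kg/s


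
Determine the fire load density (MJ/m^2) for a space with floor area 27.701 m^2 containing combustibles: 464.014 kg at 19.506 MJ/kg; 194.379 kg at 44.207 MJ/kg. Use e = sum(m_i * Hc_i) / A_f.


Total energy = 464.014*19.506 + 194.379*44.207
= 9051.057 + 8592.912
= 17643.97 MJ
e = 17643.97 / 27.701 = 636.94 MJ/m^2

636.94 MJ/m^2


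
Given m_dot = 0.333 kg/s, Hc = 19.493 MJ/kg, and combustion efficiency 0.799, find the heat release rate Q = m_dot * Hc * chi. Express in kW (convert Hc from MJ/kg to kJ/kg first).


Hc = 19.493 MJ/kg = 19.493 * 1000 kJ/kg = 19493 kJ/kg
Q = 0.333 kg/s * 19493 kJ/kg * 0.799 = 5186.4 kW

5186.4 kW


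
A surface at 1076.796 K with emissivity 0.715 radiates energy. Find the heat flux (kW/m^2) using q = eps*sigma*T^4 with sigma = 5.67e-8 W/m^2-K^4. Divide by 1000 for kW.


T^4 = 1.3444e+12
q = 0.715 * 5.67e-8 * 1.3444e+12 / 1000 = 54.503 kW/m^2

54.503 kW/m^2


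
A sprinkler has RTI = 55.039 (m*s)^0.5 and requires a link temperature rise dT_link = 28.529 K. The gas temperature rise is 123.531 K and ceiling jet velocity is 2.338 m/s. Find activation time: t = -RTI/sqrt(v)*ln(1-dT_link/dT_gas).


dT_link/dT_gas = 0.23095
ln(1 - 0.23095) = -0.26259
t = -55.039 / sqrt(2.338) * -0.26259 = 9.4522 s

9.4522 s


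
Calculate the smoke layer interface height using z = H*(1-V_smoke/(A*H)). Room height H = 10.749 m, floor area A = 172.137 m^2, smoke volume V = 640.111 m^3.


V/(A*H) = 0.34595
1 - 0.34595 = 0.65405
z = 10.749 * 0.65405 = 7.0304 m

7.0304 m


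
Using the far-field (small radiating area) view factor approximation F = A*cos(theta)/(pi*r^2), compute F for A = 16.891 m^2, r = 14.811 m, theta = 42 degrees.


cos(42 deg) = 0.74314
pi*r^2 = 689.16
F = 16.891 * 0.74314 / 689.16 = 0.018214

0.018214


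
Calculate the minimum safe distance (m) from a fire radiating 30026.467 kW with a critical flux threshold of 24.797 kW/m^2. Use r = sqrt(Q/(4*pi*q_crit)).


4*pi*q_crit = 311.61
Q/(4*pi*q_crit) = 96.360
r = sqrt(96.360) = 9.8163 m

9.8163 m


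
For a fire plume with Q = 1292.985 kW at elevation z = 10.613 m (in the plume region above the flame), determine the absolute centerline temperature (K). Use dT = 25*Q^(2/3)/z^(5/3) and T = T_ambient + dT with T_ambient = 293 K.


Q^(2/3) = 118.68
z^(5/3) = 51.254
dT = 25 * 118.68 / 51.254 = 57.890 K
T = 293 + 57.890 = 350.89 K

350.89 K


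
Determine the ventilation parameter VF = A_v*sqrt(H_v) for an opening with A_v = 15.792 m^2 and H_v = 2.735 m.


sqrt(H_v) = 1.6538
VF = 15.792 * 1.6538 = 26.117 m^(5/2)

26.117 m^(5/2)


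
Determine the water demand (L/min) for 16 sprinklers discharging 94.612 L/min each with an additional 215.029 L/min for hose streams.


Sprinkler demand = 16 * 94.612 = 1513.792 L/min
Total = 1513.792 + 215.029 = 1728.821 L/min

1728.821 L/min


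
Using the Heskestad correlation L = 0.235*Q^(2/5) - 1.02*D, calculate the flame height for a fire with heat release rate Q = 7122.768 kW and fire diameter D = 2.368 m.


Q^(2/5) = 34.758
0.235 * Q^(2/5) = 8.1682
1.02 * D = 2.4154
L = 5.7529 m

5.7529 m


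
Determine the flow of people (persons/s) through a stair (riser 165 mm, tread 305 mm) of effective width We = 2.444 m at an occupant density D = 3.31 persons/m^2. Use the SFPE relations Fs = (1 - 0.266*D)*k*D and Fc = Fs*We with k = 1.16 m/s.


1 - 0.266*D = 1 - 0.266*3.31 = 0.11954
Fs = 0.11954 * 1.16 * 3.31 = 0.45899 persons/(s*m)
Fc = 0.45899 * 2.444 = 1.1218 persons/s

1.1218 persons/s


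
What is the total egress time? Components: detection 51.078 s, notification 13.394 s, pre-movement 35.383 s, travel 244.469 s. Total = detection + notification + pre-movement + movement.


Total = 51.078 + 13.394 + 35.383 + 244.469 = 344.324 s

344.324 s


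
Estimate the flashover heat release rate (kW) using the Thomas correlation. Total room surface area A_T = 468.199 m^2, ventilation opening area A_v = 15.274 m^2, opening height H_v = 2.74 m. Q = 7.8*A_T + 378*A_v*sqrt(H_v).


7.8*A_T = 3652.0
sqrt(H_v) = 1.6553
378*A_v*sqrt(H_v) = 9557.0
Q = 3652.0 + 9557.0 = 13209 kW

13209 kW


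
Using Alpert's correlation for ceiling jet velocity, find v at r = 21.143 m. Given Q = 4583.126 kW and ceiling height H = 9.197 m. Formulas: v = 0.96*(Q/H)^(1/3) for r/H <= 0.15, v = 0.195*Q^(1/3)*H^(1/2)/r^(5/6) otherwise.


r/H = 21.143 / 9.197 = 2.2989
r/H > 0.15, so v = 0.195*Q^(1/3)*H^(1/2)/r^(5/6)
Q^(1/3) = 16.611
H^(1/2) = 3.0327
r^(5/6) = 12.715
v = 0.195 * 16.611 * 3.0327 / 12.715 = 0.77257 m/s

0.77257 m/s


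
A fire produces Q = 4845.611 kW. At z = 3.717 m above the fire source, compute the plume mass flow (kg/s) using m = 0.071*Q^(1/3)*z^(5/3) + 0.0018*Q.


Q^(1/3) = 16.922
z^(5/3) = 8.9191
First term = 0.071 * 16.922 * 8.9191 = 10.716
Second term = 0.0018 * 4845.611 = 8.7221
m = 19.438 kg/s

19.438 kg/s


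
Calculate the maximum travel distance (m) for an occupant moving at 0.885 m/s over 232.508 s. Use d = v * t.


d = 0.885 * 232.508 = 205.77 m

205.77 m


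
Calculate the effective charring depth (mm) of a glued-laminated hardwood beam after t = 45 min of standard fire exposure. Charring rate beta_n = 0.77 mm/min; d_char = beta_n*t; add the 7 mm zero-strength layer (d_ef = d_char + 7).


d_char = 0.77 * 45 = 34.65 mm
d_ef = 34.65 + 1.0*7 = 41.65 mm

41.65 mm


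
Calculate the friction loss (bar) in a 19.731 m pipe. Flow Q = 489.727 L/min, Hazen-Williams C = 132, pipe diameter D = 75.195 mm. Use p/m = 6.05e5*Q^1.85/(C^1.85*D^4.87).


Q^1.85 = 94714
C^1.85 = 8376.5
D^4.87 = 1.3710e+09
p/m = 0.0049896 bar/m
p_total = 0.0049896 * 19.731 = 0.098450 bar

0.098450 bar


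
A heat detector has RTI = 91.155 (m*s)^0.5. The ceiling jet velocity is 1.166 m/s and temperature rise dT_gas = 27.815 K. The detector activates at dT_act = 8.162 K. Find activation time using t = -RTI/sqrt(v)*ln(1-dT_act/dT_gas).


dT_act/dT_gas = 0.29344
ln(1 - 0.29344) = -0.34735
t = -91.155 / sqrt(1.166) * -0.34735 = 29.322 s

29.322 s


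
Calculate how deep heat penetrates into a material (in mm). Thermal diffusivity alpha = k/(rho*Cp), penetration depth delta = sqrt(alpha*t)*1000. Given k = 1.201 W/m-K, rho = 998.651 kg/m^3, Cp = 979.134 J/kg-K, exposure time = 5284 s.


alpha = 1.201 / (998.651 * 979.134) = 1.2283e-06 m^2/s
alpha * t = 0.0064901
delta = sqrt(0.0064901) * 1000 = 80.561 mm

80.561 mm


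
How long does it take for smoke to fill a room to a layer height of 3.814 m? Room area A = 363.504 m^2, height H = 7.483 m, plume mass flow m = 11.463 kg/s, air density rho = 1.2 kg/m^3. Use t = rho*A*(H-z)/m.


H - z = 3.669 m
t = 1.2 * 363.504 * 3.669 / 11.463 = 139.62 s

139.62 s


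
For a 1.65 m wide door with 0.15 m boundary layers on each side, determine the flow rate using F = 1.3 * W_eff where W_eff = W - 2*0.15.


W_eff = 1.65 - 0.30 = 1.35 m
F = 1.3 * 1.35 = 1.755 persons/s

1.755 persons/s


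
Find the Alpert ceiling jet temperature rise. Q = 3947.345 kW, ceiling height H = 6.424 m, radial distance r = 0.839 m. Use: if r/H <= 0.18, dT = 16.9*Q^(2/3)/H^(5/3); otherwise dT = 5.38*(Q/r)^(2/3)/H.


r/H = 0.839 / 6.424 = 0.13060
r/H <= 0.18, so dT = 16.9*Q^(2/3)/H^(5/3)
Q^(2/3) = 249.77
H^(5/3) = 22.199
dT = 16.9 * 249.77 / 22.199 = 190.14 K

190.14 K


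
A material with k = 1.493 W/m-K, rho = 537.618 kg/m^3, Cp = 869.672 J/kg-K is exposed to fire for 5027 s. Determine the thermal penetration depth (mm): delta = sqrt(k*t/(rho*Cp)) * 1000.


alpha = 1.493 / (537.618 * 869.672) = 3.1932e-06 m^2/s
alpha * t = 0.016052
delta = sqrt(0.016052) * 1000 = 126.70 mm

126.70 mm


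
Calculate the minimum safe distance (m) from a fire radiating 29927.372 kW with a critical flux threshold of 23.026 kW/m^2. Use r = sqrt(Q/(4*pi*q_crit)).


4*pi*q_crit = 289.35
Q/(4*pi*q_crit) = 103.43
r = sqrt(103.43) = 10.170 m

10.170 m


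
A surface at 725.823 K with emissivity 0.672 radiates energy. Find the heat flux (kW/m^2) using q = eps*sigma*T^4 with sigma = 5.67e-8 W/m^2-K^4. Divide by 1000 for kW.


T^4 = 2.7754e+11
q = 0.672 * 5.67e-8 * 2.7754e+11 / 1000 = 10.575 kW/m^2

10.575 kW/m^2


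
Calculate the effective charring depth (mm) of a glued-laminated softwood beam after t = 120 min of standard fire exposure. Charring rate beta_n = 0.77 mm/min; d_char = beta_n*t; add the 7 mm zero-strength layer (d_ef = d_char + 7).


d_char = 0.77 * 120 = 92.4 mm
d_ef = 92.4 + 1.0*7 = 99.4 mm

99.4 mm


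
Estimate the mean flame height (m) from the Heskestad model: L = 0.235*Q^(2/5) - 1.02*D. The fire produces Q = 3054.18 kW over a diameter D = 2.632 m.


Q^(2/5) = 24.772
0.235 * Q^(2/5) = 5.8214
1.02 * D = 2.6846
L = 3.1367 m

3.1367 m


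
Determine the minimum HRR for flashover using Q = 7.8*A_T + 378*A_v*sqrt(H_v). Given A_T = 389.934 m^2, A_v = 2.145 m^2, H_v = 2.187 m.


7.8*A_T = 3041.5
sqrt(H_v) = 1.4789
378*A_v*sqrt(H_v) = 1199.1
Q = 3041.5 + 1199.1 = 4240.6 kW

4240.6 kW


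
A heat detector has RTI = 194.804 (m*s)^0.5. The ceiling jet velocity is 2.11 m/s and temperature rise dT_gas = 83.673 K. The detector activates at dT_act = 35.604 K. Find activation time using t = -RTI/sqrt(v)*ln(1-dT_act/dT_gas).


dT_act/dT_gas = 0.42551
ln(1 - 0.42551) = -0.55428
t = -194.804 / sqrt(2.11) * -0.55428 = 74.334 s

74.334 s


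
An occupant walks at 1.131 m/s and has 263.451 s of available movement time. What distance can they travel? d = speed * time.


d = 1.131 * 263.451 = 297.96 m

297.96 m


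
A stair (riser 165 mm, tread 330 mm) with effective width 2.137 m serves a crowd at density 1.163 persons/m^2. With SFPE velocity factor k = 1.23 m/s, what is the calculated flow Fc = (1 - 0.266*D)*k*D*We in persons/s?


1 - 0.266*D = 1 - 0.266*1.163 = 0.69064
Fs = 0.69064 * 1.23 * 1.163 = 0.98796 persons/(s*m)
Fc = 0.98796 * 2.137 = 2.1113 persons/s

2.1113 persons/s


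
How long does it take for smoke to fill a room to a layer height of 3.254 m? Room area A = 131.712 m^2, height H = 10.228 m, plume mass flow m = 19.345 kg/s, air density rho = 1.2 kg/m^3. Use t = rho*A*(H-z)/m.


H - z = 6.974 m
t = 1.2 * 131.712 * 6.974 / 19.345 = 56.980 s

56.980 s


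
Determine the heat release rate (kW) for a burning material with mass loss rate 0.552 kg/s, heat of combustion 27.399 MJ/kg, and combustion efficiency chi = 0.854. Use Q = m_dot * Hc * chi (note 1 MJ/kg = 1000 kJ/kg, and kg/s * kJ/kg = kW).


Hc = 27.399 MJ/kg = 27.399 * 1000 kJ/kg = 27399 kJ/kg
Q = 0.552 kg/s * 27399 kJ/kg * 0.854 = 12916 kW

12916 kW


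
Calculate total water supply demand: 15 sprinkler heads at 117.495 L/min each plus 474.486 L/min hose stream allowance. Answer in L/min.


Sprinkler demand = 15 * 117.495 = 1762.425 L/min
Total = 1762.425 + 474.486 = 2236.911 L/min

2236.911 L/min


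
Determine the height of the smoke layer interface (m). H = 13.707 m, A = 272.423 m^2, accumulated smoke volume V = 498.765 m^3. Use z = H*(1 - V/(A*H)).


V/(A*H) = 0.13357
1 - 0.13357 = 0.86643
z = 13.707 * 0.86643 = 11.876 m

11.876 m


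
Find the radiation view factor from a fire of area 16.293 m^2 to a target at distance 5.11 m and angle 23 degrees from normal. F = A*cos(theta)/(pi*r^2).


cos(23 deg) = 0.92050
pi*r^2 = 82.034
F = 16.293 * 0.92050 / 82.034 = 0.18282

0.18282


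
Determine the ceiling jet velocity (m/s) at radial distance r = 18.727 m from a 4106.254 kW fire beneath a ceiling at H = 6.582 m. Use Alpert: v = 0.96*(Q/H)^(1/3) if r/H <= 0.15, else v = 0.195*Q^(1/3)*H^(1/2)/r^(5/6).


r/H = 18.727 / 6.582 = 2.8452
r/H > 0.15, so v = 0.195*Q^(1/3)*H^(1/2)/r^(5/6)
Q^(1/3) = 16.013
H^(1/2) = 2.5655
r^(5/6) = 11.492
v = 0.195 * 16.013 * 2.5655 / 11.492 = 0.69712 m/s

0.69712 m/s


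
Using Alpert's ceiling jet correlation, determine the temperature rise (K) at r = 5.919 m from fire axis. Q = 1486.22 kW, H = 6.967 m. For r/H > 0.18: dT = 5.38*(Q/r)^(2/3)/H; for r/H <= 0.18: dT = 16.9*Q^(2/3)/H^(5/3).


r/H = 5.919 / 6.967 = 0.84958
r/H > 0.18, so dT = 5.38*(Q/r)^(2/3)/H
Q/r = 251.09
(Q/r)^(2/3) = 39.801
dT = 5.38 * 39.801 / 6.967 = 30.735 K

30.735 K


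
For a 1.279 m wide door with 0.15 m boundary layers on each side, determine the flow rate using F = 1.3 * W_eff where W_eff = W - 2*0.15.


W_eff = 1.279 - 0.30 = 0.979 m
F = 1.3 * 0.979 = 1.2727 persons/s

1.2727 persons/s


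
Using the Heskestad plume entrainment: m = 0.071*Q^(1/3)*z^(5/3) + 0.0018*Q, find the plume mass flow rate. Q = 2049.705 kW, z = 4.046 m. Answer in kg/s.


Q^(1/3) = 12.703
z^(5/3) = 10.273
First term = 0.071 * 12.703 * 10.273 = 9.2654
Second term = 0.0018 * 2049.705 = 3.6895
m = 12.955 kg/s

12.955 kg/s


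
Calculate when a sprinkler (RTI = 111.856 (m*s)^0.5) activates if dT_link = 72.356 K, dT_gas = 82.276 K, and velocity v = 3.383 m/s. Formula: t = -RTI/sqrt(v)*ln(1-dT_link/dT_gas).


dT_link/dT_gas = 0.87943
ln(1 - 0.87943) = -2.1155
t = -111.856 / sqrt(3.383) * -2.1155 = 128.66 s

128.66 s


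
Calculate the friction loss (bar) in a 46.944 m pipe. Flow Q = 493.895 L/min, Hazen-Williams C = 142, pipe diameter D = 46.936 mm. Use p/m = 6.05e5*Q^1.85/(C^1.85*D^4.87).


Q^1.85 = 96211
C^1.85 = 9588.1
D^4.87 = 1.3811e+08
p/m = 0.043955 bar/m
p_total = 0.043955 * 46.944 = 2.0634 bar

2.0634 bar


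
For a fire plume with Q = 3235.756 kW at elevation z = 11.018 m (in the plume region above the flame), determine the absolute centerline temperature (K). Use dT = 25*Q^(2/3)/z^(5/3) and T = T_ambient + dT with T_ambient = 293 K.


Q^(2/3) = 218.77
z^(5/3) = 54.555
dT = 25 * 218.77 / 54.555 = 100.25 K
T = 293 + 100.25 = 393.25 K

393.25 K


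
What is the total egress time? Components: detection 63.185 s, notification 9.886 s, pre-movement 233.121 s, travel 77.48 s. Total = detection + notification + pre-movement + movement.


Total = 63.185 + 9.886 + 233.121 + 77.48 = 383.672 s

383.672 s


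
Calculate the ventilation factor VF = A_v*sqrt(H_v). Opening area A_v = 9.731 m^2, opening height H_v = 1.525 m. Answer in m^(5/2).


sqrt(H_v) = 1.2349
VF = 9.731 * 1.2349 = 12.017 m^(5/2)

12.017 m^(5/2)


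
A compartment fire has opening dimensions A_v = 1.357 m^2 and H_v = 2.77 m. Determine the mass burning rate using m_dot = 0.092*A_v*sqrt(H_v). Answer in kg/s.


sqrt(H_v) = 1.6643
m_dot = 0.092 * 1.357 * 1.6643 = 0.20778 kg/s

0.20778 kg/s


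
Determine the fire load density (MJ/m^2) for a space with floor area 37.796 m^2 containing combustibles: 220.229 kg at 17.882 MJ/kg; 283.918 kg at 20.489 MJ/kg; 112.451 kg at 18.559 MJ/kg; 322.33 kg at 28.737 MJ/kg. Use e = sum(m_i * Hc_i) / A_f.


Total energy = 220.229*17.882 + 283.918*20.489 + 112.451*18.559 + 322.33*28.737
= 3938.135 + 5817.196 + 2086.978 + 9262.797
= 21105.11 MJ
e = 21105.11 / 37.796 = 558.40 MJ/m^2

558.40 MJ/m^2


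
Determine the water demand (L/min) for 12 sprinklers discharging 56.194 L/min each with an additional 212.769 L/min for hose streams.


Sprinkler demand = 12 * 56.194 = 674.328 L/min
Total = 674.328 + 212.769 = 887.097 L/min

887.097 L/min
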